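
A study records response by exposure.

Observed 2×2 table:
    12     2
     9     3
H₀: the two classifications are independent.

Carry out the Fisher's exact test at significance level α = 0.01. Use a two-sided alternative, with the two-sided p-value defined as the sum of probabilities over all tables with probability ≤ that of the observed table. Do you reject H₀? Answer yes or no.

Margins: r₁=14, r₂=12, c₁=21, c₂=5, n=26
p_obs = C(14,12)·C(12,9)/C(26,21); sum pmf over tables with pmf ≤ p_obs
p-value (two-sided) = 0.63478
At α=0.01: p ≥ α → fail to reject H₀

reject H₀: no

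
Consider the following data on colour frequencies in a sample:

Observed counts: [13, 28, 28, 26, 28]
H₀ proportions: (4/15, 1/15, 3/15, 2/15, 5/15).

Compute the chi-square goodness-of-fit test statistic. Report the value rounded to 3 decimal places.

test statistic = 69.974

n = 123; E_i = n·p_i = [32.80, 8.20, 24.60, 16.40, 41.00]
χ² = (13−32.80)²/32.80 + (28−8.20)²/8.20 + (28−24.60)²/24.60 + (26−16.40)²/16.40 + (28−41.00)²/41.00 = 69.9736
df = 4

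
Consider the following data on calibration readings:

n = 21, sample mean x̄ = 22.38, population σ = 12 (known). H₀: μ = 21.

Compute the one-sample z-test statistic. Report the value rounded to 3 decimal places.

SE = σ/√n = 12/√21 = 2.6186
z = (x̄−μ₀)/SE = (22.38−21)/2.6186 = 0.5270

test statistic = 0.527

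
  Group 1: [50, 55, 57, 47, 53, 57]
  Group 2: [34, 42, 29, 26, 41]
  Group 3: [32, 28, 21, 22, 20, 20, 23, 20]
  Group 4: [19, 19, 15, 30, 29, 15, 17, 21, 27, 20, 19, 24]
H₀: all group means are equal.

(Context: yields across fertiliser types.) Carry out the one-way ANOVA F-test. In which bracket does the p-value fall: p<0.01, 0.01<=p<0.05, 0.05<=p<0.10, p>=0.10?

p-value bracket: p<0.01

Group means [53.17, 34.40, 23.25, 21.25], grand mean 30.065
SSB = Σnᵢ(x̄ᵢ−x̄)² = 4600.088; SSW = ΣΣ(x−x̄ᵢ)² = 709.783
MSB = 4600.088/3 = 1533.3625; MSW = 709.783/27 = 26.2883
F = MSB/MSW = 58.3288
df = (3, 27)
p-value (upper-tail) = 0.00000
→ bracket: p<0.01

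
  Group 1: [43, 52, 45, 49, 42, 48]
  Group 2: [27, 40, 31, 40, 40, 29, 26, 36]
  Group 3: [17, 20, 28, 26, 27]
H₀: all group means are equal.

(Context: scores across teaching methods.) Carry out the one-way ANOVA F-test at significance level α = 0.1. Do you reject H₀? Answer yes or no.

reject H₀: yes

Group means [46.50, 33.62, 23.60], grand mean 35.053
SSB = Σnᵢ(x̄ᵢ−x̄)² = 1458.372; SSW = ΣΣ(x−x̄ᵢ)² = 424.575
MSB = 1458.372/2 = 729.1862; MSW = 424.575/16 = 26.5359
F = MSB/MSW = 27.4792
df = (2, 16)
p-value (upper-tail) = 0.00001
At α=0.1: p < α → reject H₀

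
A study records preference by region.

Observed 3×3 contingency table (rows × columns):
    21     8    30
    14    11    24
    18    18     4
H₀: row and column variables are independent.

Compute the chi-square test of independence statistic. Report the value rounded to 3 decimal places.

test statistic = 23.219

Row totals [59, 49, 40], col totals [53, 37, 58], n=148
χ² = (21−21.13)²/21.13 + (8−14.75)²/14.75 + (30−23.12)²/23.12 + (14−17.55)²/17.55 + (11−12.25)²/12.25 + (24−19.20)²/19.20 + (18−14.32)²/14.32 + (18−10.00)²/10.00 + (4−15.68)²/15.68 = 23.2187
df = 4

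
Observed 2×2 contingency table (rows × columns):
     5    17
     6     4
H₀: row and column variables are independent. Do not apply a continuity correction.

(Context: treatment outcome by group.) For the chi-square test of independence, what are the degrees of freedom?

df = (r−1)(c−1) = (2−1)·(2−1) = 1

degrees of freedom = 1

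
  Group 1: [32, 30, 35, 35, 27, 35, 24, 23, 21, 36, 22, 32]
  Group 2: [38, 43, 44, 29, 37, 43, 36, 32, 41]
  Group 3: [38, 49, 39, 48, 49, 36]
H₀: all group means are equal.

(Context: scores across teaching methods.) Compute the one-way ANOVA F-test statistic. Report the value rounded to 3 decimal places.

Group means [29.33, 38.11, 43.17], grand mean 35.333
SSB = Σnᵢ(x̄ᵢ−x̄)² = 869.611; SSW = ΣΣ(x−x̄ᵢ)² = 756.389
MSB = 869.611/2 = 434.8056; MSW = 756.389/24 = 31.5162
F = MSB/MSW = 13.7963
df = (2, 24)

test statistic = 13.796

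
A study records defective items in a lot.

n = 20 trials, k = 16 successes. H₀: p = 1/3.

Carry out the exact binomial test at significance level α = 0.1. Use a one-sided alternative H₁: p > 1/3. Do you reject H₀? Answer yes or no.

reject H₀: yes

Exact binomial: n=20, k=16, p₀=1/3=0.3333
P(X≥16) from Σ C(n,i)·p₀^i·(1−p₀)^(n−i)
p-value (one-sided, H₁ greater) = 0.00003
At α=0.1: p < α → reject H₀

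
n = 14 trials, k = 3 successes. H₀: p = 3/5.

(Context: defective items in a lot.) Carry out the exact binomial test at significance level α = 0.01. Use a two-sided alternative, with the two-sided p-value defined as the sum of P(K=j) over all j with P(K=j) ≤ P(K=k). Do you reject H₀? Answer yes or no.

reject H₀: yes

Exact binomial: n=14, k=3, p₀=3/5=0.6000
P(X=j) = C(n,j)·p₀^j·(1−p₀)^(n−j); p = Σ P(X=j) over j with P(X=j) ≤ P(X=3)
p-value (two-sided) = 0.00469
At α=0.01: p < α → reject H₀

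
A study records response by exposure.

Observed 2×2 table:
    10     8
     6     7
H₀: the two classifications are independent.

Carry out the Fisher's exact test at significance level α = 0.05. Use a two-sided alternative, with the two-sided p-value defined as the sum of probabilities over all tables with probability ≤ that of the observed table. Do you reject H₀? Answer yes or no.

Margins: r₁=18, r₂=13, c₁=16, c₂=15, n=31
p_obs = C(18,10)·C(13,6)/C(31,16); sum pmf over tables with pmf ≤ p_obs
p-value (two-sided) = 0.72239
At α=0.05: p ≥ α → fail to reject H₀

reject H₀: no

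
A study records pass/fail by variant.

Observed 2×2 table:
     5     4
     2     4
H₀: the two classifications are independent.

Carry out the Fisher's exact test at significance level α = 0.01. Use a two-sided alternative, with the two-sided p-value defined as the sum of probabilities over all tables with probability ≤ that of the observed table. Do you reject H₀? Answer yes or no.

Margins: r₁=9, r₂=6, c₁=7, c₂=8, n=15
p_obs = C(9,5)·C(6,2)/C(15,7); sum pmf over tables with pmf ≤ p_obs
p-value (two-sided) = 0.60839
At α=0.01: p ≥ α → fail to reject H₀

reject H₀: no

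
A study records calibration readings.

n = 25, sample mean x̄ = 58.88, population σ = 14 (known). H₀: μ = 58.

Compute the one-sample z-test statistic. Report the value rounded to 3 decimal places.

SE = σ/√n = 14/√25 = 2.8000
z = (x̄−μ₀)/SE = (58.88−58)/2.8000 = 0.3143

test statistic = 0.314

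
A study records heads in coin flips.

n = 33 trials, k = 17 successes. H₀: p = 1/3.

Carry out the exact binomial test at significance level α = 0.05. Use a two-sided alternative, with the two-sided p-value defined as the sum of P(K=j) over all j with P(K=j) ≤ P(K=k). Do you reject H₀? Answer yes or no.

Exact binomial: n=33, k=17, p₀=1/3=0.3333
P(X=j) = C(n,j)·p₀^j·(1−p₀)^(n−j); p = Σ P(X=j) over j with P(X=j) ≤ P(X=17)
p-value (two-sided) = 0.04018
At α=0.05: p < α → reject H₀

reject H₀: yes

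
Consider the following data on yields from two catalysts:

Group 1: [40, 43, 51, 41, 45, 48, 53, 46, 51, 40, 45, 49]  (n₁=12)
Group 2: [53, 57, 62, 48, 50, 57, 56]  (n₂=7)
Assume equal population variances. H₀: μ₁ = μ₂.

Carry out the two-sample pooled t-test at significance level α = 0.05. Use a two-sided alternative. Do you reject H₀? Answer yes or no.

reject H₀: yes

x̄₁=46.000, s₁=4.472, n₁=12
x̄₂=54.714, s₂=4.751, n₂=7
s_p² = [11·4.472² + 6·4.751²]/17 = 20.9076
SE = √(s_p²·(1/12+1/7)) = 2.1746
t = (46.000−54.714)/2.1746 = -4.0072
df = 17
p-value (two-sided) = 0.00091
At α=0.05: p < α → reject H₀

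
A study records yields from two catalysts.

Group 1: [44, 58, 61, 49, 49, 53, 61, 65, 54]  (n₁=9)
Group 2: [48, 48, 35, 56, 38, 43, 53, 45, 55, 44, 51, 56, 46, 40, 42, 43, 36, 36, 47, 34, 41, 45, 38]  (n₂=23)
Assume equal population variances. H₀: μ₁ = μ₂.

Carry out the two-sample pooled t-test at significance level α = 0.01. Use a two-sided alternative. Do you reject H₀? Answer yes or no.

reject H₀: yes

x̄₁=54.889, s₁=6.882, n₁=9
x̄₂=44.348, s₂=6.726, n₂=23
s_p² = [8·6.882² + 22·6.726²]/30 = 45.8035
SE = √(s_p²·(1/9+1/23)) = 2.6610
t = (54.889−44.348)/2.6610 = 3.9614
df = 30
p-value (two-sided) = 0.00042
At α=0.01: p < α → reject H₀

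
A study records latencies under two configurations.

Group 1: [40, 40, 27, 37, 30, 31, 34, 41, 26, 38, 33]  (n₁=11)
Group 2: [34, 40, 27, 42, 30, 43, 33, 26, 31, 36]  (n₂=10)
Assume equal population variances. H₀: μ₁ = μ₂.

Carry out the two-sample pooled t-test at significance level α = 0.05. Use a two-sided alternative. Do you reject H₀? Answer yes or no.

x̄₁=34.273, s₁=5.331, n₁=11
x̄₂=34.200, s₂=5.996, n₂=10
s_p² = [10·5.331² + 9·5.996²]/19 = 31.9885
SE = √(s_p²·(1/11+1/10)) = 2.4712
t = (34.273−34.200)/2.4712 = 0.0294
df = 19
p-value (two-sided) = 0.97683
At α=0.05: p ≥ α → fail to reject H₀

reject H₀: no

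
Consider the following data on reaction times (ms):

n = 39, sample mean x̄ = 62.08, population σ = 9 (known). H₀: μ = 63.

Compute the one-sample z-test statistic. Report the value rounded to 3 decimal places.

SE = σ/√n = 9/√39 = 1.4412
z = (x̄−μ₀)/SE = (62.08−63)/1.4412 = -0.6384

test statistic = -0.638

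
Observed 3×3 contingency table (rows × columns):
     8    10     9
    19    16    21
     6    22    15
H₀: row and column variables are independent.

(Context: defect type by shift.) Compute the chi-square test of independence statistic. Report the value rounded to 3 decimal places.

test statistic = 7.231

Row totals [27, 56, 43], col totals [33, 48, 45], n=126
χ² = (8−7.07)²/7.07 + (10−10.29)²/10.29 + (9−9.64)²/9.64 + (19−14.67)²/14.67 + (16−21.33)²/21.33 + (21−20.00)²/20.00 + (6−11.26)²/11.26 + (22−16.38)²/16.38 + (15−15.36)²/15.36 = 7.2307
df = 4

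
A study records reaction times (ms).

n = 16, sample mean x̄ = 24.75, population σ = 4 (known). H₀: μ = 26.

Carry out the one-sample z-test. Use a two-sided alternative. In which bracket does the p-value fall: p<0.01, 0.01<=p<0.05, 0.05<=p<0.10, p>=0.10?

SE = σ/√n = 4/√16 = 1.0000
z = (x̄−μ₀)/SE = (24.75−26)/1.0000 = -1.2500
p-value (two-sided) = 0.21130
→ bracket: p>=0.10

p-value bracket: p>=0.10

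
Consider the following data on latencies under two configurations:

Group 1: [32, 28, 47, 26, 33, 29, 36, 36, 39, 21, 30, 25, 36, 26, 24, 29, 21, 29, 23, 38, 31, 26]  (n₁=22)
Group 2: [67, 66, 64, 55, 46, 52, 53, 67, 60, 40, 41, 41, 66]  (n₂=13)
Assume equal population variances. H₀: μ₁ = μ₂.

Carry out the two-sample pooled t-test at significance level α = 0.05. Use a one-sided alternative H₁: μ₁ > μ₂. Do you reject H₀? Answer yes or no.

x̄₁=30.227, s₁=6.480, n₁=22
x̄₂=55.231, s₂=10.592, n₂=13
s_p² = [21·6.480² + 12·10.592²]/33 = 67.5203
SE = √(s_p²·(1/22+1/13)) = 2.8745
t = (30.227−55.231)/2.8745 = -8.6983
df = 33
p-value (one-sided, H₁ greater) = 1.00000
At α=0.05: p ≥ α → fail to reject H₀

reject H₀: no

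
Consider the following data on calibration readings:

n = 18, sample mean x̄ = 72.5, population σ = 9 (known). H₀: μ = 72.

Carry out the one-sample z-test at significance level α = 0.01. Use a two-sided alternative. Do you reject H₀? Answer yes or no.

reject H₀: no

SE = σ/√n = 9/√18 = 2.1213
z = (x̄−μ₀)/SE = (72.5−72)/2.1213 = 0.2357
p-value (two-sided) = 0.81366
At α=0.01: p ≥ α → fail to reject H₀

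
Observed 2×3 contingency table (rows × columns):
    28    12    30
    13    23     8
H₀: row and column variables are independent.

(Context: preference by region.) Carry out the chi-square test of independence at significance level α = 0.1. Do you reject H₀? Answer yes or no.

Row totals [70, 44], col totals [41, 35, 38], n=114
χ² = (28−25.18)²/25.18 + (12−21.49)²/21.49 + (30−23.33)²/23.33 + (13−15.82)²/15.82 + (23−13.51)²/13.51 + (8−14.67)²/14.67 = 16.6163
df = 2
p-value (upper-tail) = 0.00025
At α=0.1: p < α → reject H₀

reject H₀: yes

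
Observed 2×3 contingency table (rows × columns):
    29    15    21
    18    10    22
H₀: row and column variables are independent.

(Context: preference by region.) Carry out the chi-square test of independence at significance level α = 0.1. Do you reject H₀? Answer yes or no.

Row totals [65, 50], col totals [47, 25, 43], n=115
χ² = (29−26.57)²/26.57 + (15−14.13)²/14.13 + (21−24.30)²/24.30 + (18−20.43)²/20.43 + (10−10.87)²/10.87 + (22−18.70)²/18.70 = 1.6696
df = 2
p-value (upper-tail) = 0.43396
At α=0.1: p ≥ α → fail to reject H₀

reject H₀: no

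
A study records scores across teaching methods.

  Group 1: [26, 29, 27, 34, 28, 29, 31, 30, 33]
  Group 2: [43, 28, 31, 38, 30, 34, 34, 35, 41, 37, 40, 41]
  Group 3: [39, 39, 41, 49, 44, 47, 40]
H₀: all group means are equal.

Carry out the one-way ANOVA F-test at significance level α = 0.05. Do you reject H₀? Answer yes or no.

reject H₀: yes

Group means [29.67, 36.00, 42.71], grand mean 35.643
SSB = Σnᵢ(x̄ᵢ−x̄)² = 673.000; SSW = ΣΣ(x−x̄ᵢ)² = 407.429
MSB = 673.000/2 = 336.5000; MSW = 407.429/25 = 16.2971
F = MSB/MSW = 20.6478
df = (2, 25)
p-value (upper-tail) = 0.00001
At α=0.05: p < α → reject H₀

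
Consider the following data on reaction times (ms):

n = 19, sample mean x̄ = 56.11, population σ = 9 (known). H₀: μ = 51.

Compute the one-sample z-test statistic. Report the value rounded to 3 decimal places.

test statistic = 2.475

SE = σ/√n = 9/√19 = 2.0647
z = (x̄−μ₀)/SE = (56.11−51)/2.0647 = 2.4749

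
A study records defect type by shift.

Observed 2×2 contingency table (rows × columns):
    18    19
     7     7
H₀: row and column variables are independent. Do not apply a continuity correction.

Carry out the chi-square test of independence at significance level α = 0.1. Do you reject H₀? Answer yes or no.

Row totals [37, 14], col totals [25, 26], n=51
χ² = (18−18.14)²/18.14 + (19−18.86)²/18.86 + (7−6.86)²/6.86 + (7−7.14)²/7.14 = 0.0074
df = 1
p-value (upper-tail) = 0.93135
At α=0.1: p ≥ α → fail to reject H₀

reject H₀: no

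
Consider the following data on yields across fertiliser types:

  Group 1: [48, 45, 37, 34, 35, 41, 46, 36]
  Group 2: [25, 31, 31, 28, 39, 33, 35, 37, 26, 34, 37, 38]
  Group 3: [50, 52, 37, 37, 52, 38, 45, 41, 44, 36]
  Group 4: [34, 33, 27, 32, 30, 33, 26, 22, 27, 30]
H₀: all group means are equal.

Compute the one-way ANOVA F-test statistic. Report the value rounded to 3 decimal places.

Group means [40.25, 32.83, 43.20, 29.40], grand mean 36.050
SSB = Σnᵢ(x̄ᵢ−x̄)² = 1218.733; SSW = ΣΣ(x−x̄ᵢ)² = 953.167
MSB = 1218.733/3 = 406.2444; MSW = 953.167/36 = 26.4769
F = MSB/MSW = 15.3434
df = (3, 36)

test statistic = 15.343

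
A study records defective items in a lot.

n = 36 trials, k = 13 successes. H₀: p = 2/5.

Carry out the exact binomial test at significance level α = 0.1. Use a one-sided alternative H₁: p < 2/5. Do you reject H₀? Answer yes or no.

Exact binomial: n=36, k=13, p₀=2/5=0.4000
P(X≤13) from Σ C(n,i)·p₀^i·(1−p₀)^(n−i)
p-value (one-sided, H₁ less) = 0.38398
At α=0.1: p ≥ α → fail to reject H₀

reject H₀: no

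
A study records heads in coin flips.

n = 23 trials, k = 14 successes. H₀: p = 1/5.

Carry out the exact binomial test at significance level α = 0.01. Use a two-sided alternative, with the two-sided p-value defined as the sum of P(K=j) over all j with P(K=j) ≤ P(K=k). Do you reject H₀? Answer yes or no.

Exact binomial: n=23, k=14, p₀=1/5=0.2000
P(X=j) = C(n,j)·p₀^j·(1−p₀)^(n−j); p = Σ P(X=j) over j with P(X=j) ≤ P(X=14)
p-value (two-sided) = 0.00002
At α=0.01: p < α → reject H₀

reject H₀: yes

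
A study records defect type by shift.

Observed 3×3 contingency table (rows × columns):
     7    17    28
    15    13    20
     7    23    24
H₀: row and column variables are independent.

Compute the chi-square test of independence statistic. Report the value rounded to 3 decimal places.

Row totals [52, 48, 54], col totals [29, 53, 72], n=154
χ² = (7−9.79)²/9.79 + (17−17.90)²/17.90 + (28−24.31)²/24.31 + (15−9.04)²/9.04 + (13−16.52)²/16.52 + (20−22.44)²/22.44 + (7−10.17)²/10.17 + (23−18.58)²/18.58 + (24−25.25)²/25.25 = 8.4454
df = 4

test statistic = 8.445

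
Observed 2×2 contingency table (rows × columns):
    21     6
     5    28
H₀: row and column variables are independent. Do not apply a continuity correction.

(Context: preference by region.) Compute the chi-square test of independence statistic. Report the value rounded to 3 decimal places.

Row totals [27, 33], col totals [26, 34], n=60
χ² = (21−11.70)²/11.70 + (6−15.30)²/15.30 + (5−14.30)²/14.30 + (28−18.70)²/18.70 = 23.7186
df = 1

test statistic = 23.719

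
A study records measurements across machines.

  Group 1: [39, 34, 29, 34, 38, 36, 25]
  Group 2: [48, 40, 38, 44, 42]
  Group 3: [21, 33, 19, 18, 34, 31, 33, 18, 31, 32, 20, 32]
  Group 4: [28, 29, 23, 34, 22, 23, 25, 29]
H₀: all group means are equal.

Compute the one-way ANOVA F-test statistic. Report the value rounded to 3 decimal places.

Group means [33.57, 42.40, 26.83, 26.62], grand mean 30.688
SSB = Σnᵢ(x̄ᵢ−x̄)² = 1054.419; SSW = ΣΣ(x−x̄ᵢ)² = 840.456
MSB = 1054.419/3 = 351.4730; MSW = 840.456/28 = 30.0163
F = MSB/MSW = 11.7094
df = (3, 28)

test statistic = 11.709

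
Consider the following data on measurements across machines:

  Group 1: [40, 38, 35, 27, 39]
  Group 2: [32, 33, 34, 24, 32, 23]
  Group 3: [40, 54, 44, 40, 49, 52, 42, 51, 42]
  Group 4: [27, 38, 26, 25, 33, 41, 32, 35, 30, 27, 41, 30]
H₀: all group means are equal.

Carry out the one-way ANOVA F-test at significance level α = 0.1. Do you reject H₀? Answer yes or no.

Group means [35.80, 29.67, 46.00, 32.08], grand mean 36.125
SSB = Σnᵢ(x̄ᵢ−x̄)² = 1324.450; SSW = ΣΣ(x−x̄ᵢ)² = 821.050
MSB = 1324.450/3 = 441.4833; MSW = 821.050/28 = 29.3232
F = MSB/MSW = 15.0558
df = (3, 28)
p-value (upper-tail) = 0.00001
At α=0.1: p < α → reject H₀

reject H₀: yes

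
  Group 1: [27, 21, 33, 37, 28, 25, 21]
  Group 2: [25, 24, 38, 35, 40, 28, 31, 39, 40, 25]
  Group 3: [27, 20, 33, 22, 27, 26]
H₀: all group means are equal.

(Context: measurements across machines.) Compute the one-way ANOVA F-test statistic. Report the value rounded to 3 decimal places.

test statistic = 2.789

Group means [27.43, 32.50, 25.83], grand mean 29.217
SSB = Σnᵢ(x̄ᵢ−x̄)² = 198.865; SSW = ΣΣ(x−x̄ᵢ)² = 713.048
MSB = 198.865/2 = 99.4327; MSW = 713.048/20 = 35.6524
F = MSB/MSW = 2.7890
df = (2, 20)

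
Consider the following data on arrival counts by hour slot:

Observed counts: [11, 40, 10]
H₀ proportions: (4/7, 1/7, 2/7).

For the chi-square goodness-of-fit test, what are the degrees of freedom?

degrees of freedom = 2

df = k − 1 = 3 − 1 = 2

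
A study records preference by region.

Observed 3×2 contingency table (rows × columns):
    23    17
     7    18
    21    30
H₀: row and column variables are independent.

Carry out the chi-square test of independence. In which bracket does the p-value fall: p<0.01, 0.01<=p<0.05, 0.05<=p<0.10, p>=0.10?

Row totals [40, 25, 51], col totals [51, 65], n=116
χ² = (23−17.59)²/17.59 + (17−22.41)²/22.41 + (7−10.99)²/10.99 + (18−14.01)²/14.01 + (21−22.42)²/22.42 + (30−28.58)²/28.58 = 5.7219
df = 2
p-value (upper-tail) = 0.05721
→ bracket: 0.05<=p<0.10

p-value bracket: 0.05<=p<0.10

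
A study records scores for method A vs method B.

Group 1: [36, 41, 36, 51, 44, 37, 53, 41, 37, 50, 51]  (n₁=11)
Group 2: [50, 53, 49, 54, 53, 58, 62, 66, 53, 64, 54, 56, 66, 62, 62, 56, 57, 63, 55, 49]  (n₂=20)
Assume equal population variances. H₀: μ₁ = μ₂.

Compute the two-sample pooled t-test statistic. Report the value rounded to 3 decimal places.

x̄₁=43.364, s₁=6.742, n₁=11
x̄₂=57.100, s₂=5.486, n₂=20
s_p² = [10·6.742² + 19·5.486²]/29 = 35.3912
SE = √(s_p²·(1/11+1/20)) = 2.2331
t = (43.364−57.100)/2.2331 = -6.1511
df = 29

test statistic = -6.151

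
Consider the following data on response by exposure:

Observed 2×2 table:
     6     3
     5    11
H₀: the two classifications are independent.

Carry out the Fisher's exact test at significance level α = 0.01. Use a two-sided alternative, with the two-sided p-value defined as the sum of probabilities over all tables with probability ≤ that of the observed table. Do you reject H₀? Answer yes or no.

reject H₀: no

Margins: r₁=9, r₂=16, c₁=11, c₂=14, n=25
p_obs = C(9,6)·C(16,5)/C(25,11); sum pmf over tables with pmf ≤ p_obs
p-value (two-sided) = 0.11532
At α=0.01: p ≥ α → fail to reject H₀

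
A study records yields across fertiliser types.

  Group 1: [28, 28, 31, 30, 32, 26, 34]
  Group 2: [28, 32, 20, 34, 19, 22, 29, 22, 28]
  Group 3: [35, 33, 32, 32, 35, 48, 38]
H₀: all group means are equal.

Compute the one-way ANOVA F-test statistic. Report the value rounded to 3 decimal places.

Group means [29.86, 26.00, 36.14], grand mean 30.261
SSB = Σnᵢ(x̄ᵢ−x̄)² = 406.720; SSW = ΣΣ(x−x̄ᵢ)² = 469.714
MSB = 406.720/2 = 203.3602; MSW = 469.714/20 = 23.4857
F = MSB/MSW = 8.6589
df = (2, 20)

test statistic = 8.659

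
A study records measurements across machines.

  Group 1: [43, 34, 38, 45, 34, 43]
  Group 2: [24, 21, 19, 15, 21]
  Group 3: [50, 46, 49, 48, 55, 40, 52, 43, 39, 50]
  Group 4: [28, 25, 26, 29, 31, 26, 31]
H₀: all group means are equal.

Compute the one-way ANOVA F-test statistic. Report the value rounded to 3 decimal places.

Group means [39.50, 20.00, 47.20, 28.00], grand mean 35.893
SSB = Σnᵢ(x̄ᵢ−x̄)² = 3055.579; SSW = ΣΣ(x−x̄ᵢ)² = 439.100
MSB = 3055.579/3 = 1018.5262; MSW = 439.100/24 = 18.2958
F = MSB/MSW = 55.6698
df = (3, 24)

test statistic = 55.670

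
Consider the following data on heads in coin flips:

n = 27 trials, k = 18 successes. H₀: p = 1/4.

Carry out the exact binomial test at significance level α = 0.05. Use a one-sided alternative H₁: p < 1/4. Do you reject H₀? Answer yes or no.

reject H₀: no

Exact binomial: n=27, k=18, p₀=1/4=0.2500
P(X≤18) from Σ C(n,i)·p₀^i·(1−p₀)^(n−i)
p-value (one-sided, H₁ less) = 1.00000
At α=0.05: p ≥ α → fail to reject H₀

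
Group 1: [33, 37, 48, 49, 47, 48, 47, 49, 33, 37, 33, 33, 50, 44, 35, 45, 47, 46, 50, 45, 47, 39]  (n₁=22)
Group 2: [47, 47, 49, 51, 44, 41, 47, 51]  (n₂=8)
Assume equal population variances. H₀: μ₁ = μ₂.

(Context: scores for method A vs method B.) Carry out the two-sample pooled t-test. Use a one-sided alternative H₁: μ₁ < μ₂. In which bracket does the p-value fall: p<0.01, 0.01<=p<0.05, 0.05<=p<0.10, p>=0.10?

x̄₁=42.818, s₁=6.374, n₁=22
x̄₂=47.125, s₂=3.399, n₂=8
s_p² = [21·6.374² + 7·3.399²]/28 = 33.3624
SE = √(s_p²·(1/22+1/8)) = 2.3847
t = (42.818−47.125)/2.3847 = -1.8060
df = 28
p-value (one-sided, H₁ less) = 0.04084
→ bracket: 0.01<=p<0.05

p-value bracket: 0.01<=p<0.05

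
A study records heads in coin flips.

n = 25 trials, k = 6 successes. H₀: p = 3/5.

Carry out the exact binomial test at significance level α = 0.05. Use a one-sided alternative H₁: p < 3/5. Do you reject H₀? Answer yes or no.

reject H₀: yes

Exact binomial: n=25, k=6, p₀=3/5=0.6000
P(X≤6) from Σ C(n,i)·p₀^i·(1−p₀)^(n−i)
p-value (one-sided, H₁ less) = 0.00028
At α=0.05: p < α → reject H₀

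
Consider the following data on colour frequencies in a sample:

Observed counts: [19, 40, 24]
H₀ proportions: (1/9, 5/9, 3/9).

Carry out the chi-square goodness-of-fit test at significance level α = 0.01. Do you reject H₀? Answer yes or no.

n = 83; E_i = n·p_i = [9.22, 46.11, 27.67]
χ² = (19−9.22)²/9.22 + (40−46.11)²/46.11 + (24−27.67)²/27.67 = 11.6627
df = 2
p-value (upper-tail) = 0.00293
At α=0.01: p < α → reject H₀

reject H₀: yes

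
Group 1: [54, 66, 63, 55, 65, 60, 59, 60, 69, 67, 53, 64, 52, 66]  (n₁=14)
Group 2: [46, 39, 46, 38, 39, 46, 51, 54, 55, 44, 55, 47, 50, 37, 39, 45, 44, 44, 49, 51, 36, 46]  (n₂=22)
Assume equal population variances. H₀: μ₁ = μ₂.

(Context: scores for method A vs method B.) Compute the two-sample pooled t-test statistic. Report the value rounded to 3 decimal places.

test statistic = 7.875

x̄₁=60.929, s₁=5.650, n₁=14
x̄₂=45.500, s₂=5.780, n₂=22
s_p² = [13·5.650² + 21·5.780²]/34 = 32.8361
SE = √(s_p²·(1/14+1/22)) = 1.9591
t = (60.929−45.500)/1.9591 = 7.8754
df = 34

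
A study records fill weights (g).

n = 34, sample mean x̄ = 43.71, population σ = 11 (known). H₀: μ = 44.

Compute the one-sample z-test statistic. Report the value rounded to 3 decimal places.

test statistic = -0.154

SE = σ/√n = 11/√34 = 1.8865
z = (x̄−μ₀)/SE = (43.71−44)/1.8865 = -0.1537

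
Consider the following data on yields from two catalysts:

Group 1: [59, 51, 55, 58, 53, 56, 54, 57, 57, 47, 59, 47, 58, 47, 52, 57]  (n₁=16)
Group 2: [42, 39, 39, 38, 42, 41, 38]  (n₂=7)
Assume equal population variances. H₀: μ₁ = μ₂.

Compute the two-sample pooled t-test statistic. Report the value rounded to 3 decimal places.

x̄₁=54.188, s₁=4.277, n₁=16
x̄₂=39.857, s₂=1.773, n₂=7
s_p² = [15·4.277² + 6·1.773²]/21 = 13.9664
SE = √(s_p²·(1/16+1/7)) = 1.6935
t = (54.188−39.857)/1.6935 = 8.4617
df = 21

test statistic = 8.462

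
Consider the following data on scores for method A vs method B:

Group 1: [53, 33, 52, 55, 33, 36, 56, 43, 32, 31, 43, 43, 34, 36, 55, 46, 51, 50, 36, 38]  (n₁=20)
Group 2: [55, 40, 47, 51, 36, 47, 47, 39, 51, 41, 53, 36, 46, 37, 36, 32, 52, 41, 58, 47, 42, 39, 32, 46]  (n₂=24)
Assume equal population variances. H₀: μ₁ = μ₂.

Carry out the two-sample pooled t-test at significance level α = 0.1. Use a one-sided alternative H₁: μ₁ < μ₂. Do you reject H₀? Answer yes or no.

reject H₀: no

x̄₁=42.800, s₁=8.817, n₁=20
x̄₂=43.792, s₂=7.283, n₂=24
s_p² = [19·8.817² + 23·7.283²]/42 = 64.2181
SE = √(s_p²·(1/20+1/24)) = 2.4262
t = (42.800−43.792)/2.4262 = -0.4087
df = 42
p-value (one-sided, H₁ less) = 0.34241
At α=0.1: p ≥ α → fail to reject H₀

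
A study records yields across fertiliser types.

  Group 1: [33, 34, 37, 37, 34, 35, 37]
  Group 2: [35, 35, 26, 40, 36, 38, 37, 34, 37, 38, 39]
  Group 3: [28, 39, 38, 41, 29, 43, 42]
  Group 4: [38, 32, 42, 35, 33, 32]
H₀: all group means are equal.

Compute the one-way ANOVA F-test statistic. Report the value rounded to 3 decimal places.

test statistic = 0.297

Group means [35.29, 35.91, 37.14, 35.33], grand mean 35.935
SSB = Σnᵢ(x̄ᵢ−x̄)² = 15.343; SSW = ΣΣ(x−x̄ᵢ)² = 464.528
MSB = 15.343/3 = 5.1143; MSW = 464.528/27 = 17.2047
F = MSB/MSW = 0.2973
df = (3, 27)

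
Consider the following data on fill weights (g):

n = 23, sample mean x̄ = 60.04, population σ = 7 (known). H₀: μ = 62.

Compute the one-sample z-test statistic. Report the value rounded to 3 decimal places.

SE = σ/√n = 7/√23 = 1.4596
z = (x̄−μ₀)/SE = (60.04−62)/1.4596 = -1.3428

test statistic = -1.343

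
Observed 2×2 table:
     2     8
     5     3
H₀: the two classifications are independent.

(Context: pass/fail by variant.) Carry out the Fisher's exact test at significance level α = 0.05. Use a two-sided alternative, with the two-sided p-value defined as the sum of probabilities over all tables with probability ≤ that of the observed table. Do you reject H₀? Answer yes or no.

reject H₀: no

Margins: r₁=10, r₂=8, c₁=7, c₂=11, n=18
p_obs = C(10,2)·C(8,5)/C(18,7); sum pmf over tables with pmf ≤ p_obs
p-value (two-sided) = 0.14480
At α=0.05: p ≥ α → fail to reject H₀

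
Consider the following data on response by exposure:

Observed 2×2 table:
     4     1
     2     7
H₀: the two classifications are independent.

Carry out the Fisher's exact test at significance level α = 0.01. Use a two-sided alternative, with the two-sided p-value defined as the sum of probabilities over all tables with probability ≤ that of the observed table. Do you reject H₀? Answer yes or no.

Margins: r₁=5, r₂=9, c₁=6, c₂=8, n=14
p_obs = C(5,4)·C(9,2)/C(14,6); sum pmf over tables with pmf ≤ p_obs
p-value (two-sided) = 0.09091
At α=0.01: p ≥ α → fail to reject H₀

reject H₀: no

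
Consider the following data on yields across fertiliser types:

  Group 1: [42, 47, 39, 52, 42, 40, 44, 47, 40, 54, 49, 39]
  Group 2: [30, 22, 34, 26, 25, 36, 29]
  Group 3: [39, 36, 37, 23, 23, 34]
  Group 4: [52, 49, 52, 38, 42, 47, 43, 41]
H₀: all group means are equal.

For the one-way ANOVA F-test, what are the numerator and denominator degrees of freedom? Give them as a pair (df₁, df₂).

k = 4 groups, N = 33 total
df = (k−1, N−k) = (4−1, 33−4) = (3, 29)

degrees of freedom = [3, 29]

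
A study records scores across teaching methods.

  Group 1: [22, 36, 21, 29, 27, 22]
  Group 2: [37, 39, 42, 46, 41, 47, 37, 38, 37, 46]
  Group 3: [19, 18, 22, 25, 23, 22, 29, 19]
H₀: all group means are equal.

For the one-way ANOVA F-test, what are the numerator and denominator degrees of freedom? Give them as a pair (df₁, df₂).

degrees of freedom = [2, 21]

k = 3 groups, N = 24 total
df = (k−1, N−k) = (3−1, 24−3) = (2, 21)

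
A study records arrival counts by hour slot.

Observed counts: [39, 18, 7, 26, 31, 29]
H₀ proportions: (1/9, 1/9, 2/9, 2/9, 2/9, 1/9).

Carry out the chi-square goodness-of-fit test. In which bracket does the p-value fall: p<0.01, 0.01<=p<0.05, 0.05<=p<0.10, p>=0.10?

p-value bracket: p<0.01

n = 150; E_i = n·p_i = [16.67, 16.67, 33.33, 33.33, 33.33, 16.67]
χ² = (39−16.67)²/16.67 + (18−16.67)²/16.67 + (7−33.33)²/33.33 + (26−33.33)²/33.33 + (31−33.33)²/33.33 + (29−16.67)²/16.67 = 61.7400
df = 5
p-value (upper-tail) = 0.00000
→ bracket: p<0.01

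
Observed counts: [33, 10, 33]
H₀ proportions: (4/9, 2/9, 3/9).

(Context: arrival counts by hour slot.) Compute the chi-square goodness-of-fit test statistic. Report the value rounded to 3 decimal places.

test statistic = 5.148

n = 76; E_i = n·p_i = [33.78, 16.89, 25.33]
χ² = (33−33.78)²/33.78 + (10−16.89)²/16.89 + (33−25.33)²/25.33 = 5.1480
df = 2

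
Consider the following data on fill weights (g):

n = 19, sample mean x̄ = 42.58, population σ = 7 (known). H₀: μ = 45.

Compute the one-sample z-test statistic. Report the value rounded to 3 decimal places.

SE = σ/√n = 7/√19 = 1.6059
z = (x̄−μ₀)/SE = (42.58−45)/1.6059 = -1.5069

test statistic = -1.507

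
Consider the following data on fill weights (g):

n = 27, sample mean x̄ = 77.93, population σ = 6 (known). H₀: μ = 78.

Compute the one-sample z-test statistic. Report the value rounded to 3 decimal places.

SE = σ/√n = 6/√27 = 1.1547
z = (x̄−μ₀)/SE = (77.93−78)/1.1547 = -0.0606

test statistic = -0.061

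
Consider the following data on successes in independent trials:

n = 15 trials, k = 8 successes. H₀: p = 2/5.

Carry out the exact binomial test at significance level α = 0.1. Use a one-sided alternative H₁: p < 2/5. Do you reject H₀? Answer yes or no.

Exact binomial: n=15, k=8, p₀=2/5=0.4000
P(X≤8) from Σ C(n,i)·p₀^i·(1−p₀)^(n−i)
p-value (one-sided, H₁ less) = 0.90495
At α=0.1: p ≥ α → fail to reject H₀

reject H₀: no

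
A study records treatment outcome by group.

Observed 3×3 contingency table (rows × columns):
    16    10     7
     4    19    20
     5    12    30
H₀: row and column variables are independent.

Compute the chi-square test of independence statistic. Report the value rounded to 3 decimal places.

Row totals [33, 43, 47], col totals [25, 41, 57], n=123
χ² = (16−6.71)²/6.71 + (10−11.00)²/11.00 + (7−15.29)²/15.29 + (4−8.74)²/8.74 + (19−14.33)²/14.33 + (20−19.93)²/19.93 + (5−9.55)²/9.55 + (12−15.67)²/15.67 + (30−21.78)²/21.78 = 27.6824
df = 4

test statistic = 27.682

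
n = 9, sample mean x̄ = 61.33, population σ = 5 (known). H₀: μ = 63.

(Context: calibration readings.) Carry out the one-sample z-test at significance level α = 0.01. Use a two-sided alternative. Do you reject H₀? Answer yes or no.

reject H₀: no

SE = σ/√n = 5/√9 = 1.6667
z = (x̄−μ₀)/SE = (61.33−63)/1.6667 = -1.0020
p-value (two-sided) = 0.31634
At α=0.01: p ≥ α → fail to reject H₀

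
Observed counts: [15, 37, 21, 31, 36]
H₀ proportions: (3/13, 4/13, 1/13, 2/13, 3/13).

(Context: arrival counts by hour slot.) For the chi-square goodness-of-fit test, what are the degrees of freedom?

degrees of freedom = 4

df = k − 1 = 5 − 1 = 4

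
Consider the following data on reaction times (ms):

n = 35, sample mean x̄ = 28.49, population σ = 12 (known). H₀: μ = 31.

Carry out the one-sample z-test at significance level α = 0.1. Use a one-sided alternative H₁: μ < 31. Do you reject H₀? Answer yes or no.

SE = σ/√n = 12/√35 = 2.0284
z = (x̄−μ₀)/SE = (28.49−31)/2.0284 = -1.2374
p-value (one-sided, H₁ less) = 0.10796
At α=0.1: p ≥ α → fail to reject H₀

reject H₀: no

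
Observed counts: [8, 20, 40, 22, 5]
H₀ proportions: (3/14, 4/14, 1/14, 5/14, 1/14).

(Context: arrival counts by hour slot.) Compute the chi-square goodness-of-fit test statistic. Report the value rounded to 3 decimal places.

test statistic = 176.620

n = 95; E_i = n·p_i = [20.36, 27.14, 6.79, 33.93, 6.79]
χ² = (8−20.36)²/20.36 + (20−27.14)²/27.14 + (40−6.79)²/6.79 + (22−33.93)²/33.93 + (5−6.79)²/6.79 = 176.6196
df = 4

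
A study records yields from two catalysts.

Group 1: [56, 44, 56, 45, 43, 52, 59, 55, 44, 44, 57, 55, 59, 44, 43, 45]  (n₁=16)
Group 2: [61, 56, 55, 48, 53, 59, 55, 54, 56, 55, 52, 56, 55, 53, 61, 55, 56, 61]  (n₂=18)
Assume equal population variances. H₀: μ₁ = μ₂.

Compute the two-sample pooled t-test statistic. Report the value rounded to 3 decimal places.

test statistic = -3.196

x̄₁=50.062, s₁=6.475, n₁=16
x̄₂=55.611, s₂=3.328, n₂=18
s_p² = [15·6.475² + 17·3.328²]/32 = 25.5380
SE = √(s_p²·(1/16+1/18)) = 1.7363
t = (50.062−55.611)/1.7363 = -3.1956
df = 32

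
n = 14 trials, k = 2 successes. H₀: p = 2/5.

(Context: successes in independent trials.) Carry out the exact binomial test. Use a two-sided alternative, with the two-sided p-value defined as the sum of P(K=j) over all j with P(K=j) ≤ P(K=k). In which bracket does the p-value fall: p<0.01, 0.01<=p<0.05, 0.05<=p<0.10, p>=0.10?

Exact binomial: n=14, k=2, p₀=2/5=0.4000
P(X=j) = C(n,j)·p₀^j·(1−p₀)^(n−j); p = Σ P(X=j) over j with P(X=j) ≤ P(X=2)
p-value (two-sided) = 0.05730
→ bracket: 0.05<=p<0.10

p-value bracket: 0.05<=p<0.10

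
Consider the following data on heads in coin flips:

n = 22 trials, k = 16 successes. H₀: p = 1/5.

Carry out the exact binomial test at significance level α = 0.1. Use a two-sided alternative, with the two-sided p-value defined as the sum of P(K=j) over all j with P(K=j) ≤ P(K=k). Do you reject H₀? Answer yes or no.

Exact binomial: n=22, k=16, p₀=1/5=0.2000
P(X=j) = C(n,j)·p₀^j·(1−p₀)^(n−j); p = Σ P(X=j) over j with P(X=j) ≤ P(X=16)
p-value (two-sided) = 0.00000
At α=0.1: p < α → reject H₀

reject H₀: yes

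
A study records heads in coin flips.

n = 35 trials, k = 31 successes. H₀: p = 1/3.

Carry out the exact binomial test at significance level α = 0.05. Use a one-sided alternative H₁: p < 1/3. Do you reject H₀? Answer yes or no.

Exact binomial: n=35, k=31, p₀=1/3=0.3333
P(X≤31) from Σ C(n,i)·p₀^i·(1−p₀)^(n−i)
p-value (one-sided, H₁ less) = 1.00000
At α=0.05: p ≥ α → fail to reject H₀

reject H₀: no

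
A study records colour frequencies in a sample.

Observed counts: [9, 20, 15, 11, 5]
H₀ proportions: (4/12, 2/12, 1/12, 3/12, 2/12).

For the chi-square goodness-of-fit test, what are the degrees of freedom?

df = k − 1 = 5 − 1 = 4

degrees of freedom = 4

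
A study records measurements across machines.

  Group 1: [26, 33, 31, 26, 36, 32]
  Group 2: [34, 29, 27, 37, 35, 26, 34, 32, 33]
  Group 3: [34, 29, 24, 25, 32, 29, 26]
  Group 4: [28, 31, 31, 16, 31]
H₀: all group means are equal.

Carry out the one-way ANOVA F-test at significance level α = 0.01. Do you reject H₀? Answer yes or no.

Group means [30.67, 31.89, 28.43, 27.40], grand mean 29.889
SSB = Σnᵢ(x̄ᵢ−x̄)² = 85.530; SSW = ΣΣ(x−x̄ᵢ)² = 443.137
MSB = 85.530/3 = 28.5101; MSW = 443.137/23 = 19.2668
F = MSB/MSW = 1.4797
df = (3, 23)
p-value (upper-tail) = 0.24629
At α=0.01: p ≥ α → fail to reject H₀

reject H₀: no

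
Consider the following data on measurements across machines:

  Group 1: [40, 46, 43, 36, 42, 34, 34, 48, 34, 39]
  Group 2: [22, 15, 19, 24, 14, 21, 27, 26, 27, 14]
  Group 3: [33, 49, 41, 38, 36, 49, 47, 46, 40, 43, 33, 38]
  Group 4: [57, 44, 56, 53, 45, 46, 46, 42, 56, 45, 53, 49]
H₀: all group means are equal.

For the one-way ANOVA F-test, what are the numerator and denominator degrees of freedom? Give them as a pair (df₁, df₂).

degrees of freedom = [3, 40]

k = 4 groups, N = 44 total
df = (k−1, N−k) = (4−1, 44−4) = (3, 40)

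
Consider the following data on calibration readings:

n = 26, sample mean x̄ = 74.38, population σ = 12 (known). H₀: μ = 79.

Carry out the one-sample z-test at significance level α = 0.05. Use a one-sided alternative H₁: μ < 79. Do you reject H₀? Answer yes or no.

SE = σ/√n = 12/√26 = 2.3534
z = (x̄−μ₀)/SE = (74.38−79)/2.3534 = -1.9631
p-value (one-sided, H₁ less) = 0.02482
At α=0.05: p < α → reject H₀

reject H₀: yes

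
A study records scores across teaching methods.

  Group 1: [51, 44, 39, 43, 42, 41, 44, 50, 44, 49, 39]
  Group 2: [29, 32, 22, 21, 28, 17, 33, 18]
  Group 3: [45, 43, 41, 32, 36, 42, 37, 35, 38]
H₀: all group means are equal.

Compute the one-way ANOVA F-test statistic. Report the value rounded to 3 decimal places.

test statistic = 36.830

Group means [44.18, 25.00, 38.78], grand mean 36.964
SSB = Σnᵢ(x̄ᵢ−x̄)² = 1747.772; SSW = ΣΣ(x−x̄ᵢ)² = 593.192
MSB = 1747.772/2 = 873.8862; MSW = 593.192/25 = 23.7277
F = MSB/MSW = 36.8298
df = (2, 25)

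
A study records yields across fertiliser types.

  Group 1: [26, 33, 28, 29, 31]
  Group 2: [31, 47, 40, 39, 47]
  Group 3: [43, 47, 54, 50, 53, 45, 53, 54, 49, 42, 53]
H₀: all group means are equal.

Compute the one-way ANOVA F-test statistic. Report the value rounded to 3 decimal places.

Group means [29.40, 40.80, 49.36], grand mean 42.571
SSB = Σnᵢ(x̄ᵢ−x̄)² = 1390.597; SSW = ΣΣ(x−x̄ᵢ)² = 408.545
MSB = 1390.597/2 = 695.2987; MSW = 408.545/18 = 22.6970
F = MSB/MSW = 30.6340
df = (2, 18)

test statistic = 30.634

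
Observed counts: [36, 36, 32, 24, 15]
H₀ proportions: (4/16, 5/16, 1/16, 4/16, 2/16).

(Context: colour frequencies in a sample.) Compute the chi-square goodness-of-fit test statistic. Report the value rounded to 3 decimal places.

n = 143; E_i = n·p_i = [35.75, 44.69, 8.94, 35.75, 17.88]
χ² = (36−35.75)²/35.75 + (36−44.69)²/44.69 + (32−8.94)²/8.94 + (24−35.75)²/35.75 + (15−17.88)²/17.88 = 65.5259
df = 4

test statistic = 65.526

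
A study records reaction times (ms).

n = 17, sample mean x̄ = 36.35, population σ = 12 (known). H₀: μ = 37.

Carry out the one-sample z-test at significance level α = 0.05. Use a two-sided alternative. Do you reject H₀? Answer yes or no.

reject H₀: no

SE = σ/√n = 12/√17 = 2.9104
z = (x̄−μ₀)/SE = (36.35−37)/2.9104 = -0.2233
p-value (two-sided) = 0.82327
At α=0.05: p ≥ α → fail to reject H₀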